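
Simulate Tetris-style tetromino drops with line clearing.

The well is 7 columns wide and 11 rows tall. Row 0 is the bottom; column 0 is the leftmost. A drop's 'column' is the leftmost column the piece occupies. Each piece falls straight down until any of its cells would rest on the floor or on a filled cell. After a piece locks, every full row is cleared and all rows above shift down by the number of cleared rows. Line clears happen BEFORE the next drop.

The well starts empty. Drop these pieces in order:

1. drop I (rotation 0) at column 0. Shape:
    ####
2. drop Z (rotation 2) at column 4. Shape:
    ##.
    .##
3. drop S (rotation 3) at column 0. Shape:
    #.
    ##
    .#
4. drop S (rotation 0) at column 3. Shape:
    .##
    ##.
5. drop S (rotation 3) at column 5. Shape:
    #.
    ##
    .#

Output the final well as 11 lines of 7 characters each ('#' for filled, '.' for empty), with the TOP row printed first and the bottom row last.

Answer: .......
.......
.......
.......
.......
.....#.
.....##
#...###
##.##..
.#..##.
####.##

Derivation:
Drop 1: I rot0 at col 0 lands with bottom-row=0; cleared 0 line(s) (total 0); column heights now [1 1 1 1 0 0 0], max=1
Drop 2: Z rot2 at col 4 lands with bottom-row=0; cleared 0 line(s) (total 0); column heights now [1 1 1 1 2 2 1], max=2
Drop 3: S rot3 at col 0 lands with bottom-row=1; cleared 0 line(s) (total 0); column heights now [4 3 1 1 2 2 1], max=4
Drop 4: S rot0 at col 3 lands with bottom-row=2; cleared 0 line(s) (total 0); column heights now [4 3 1 3 4 4 1], max=4
Drop 5: S rot3 at col 5 lands with bottom-row=3; cleared 0 line(s) (total 0); column heights now [4 3 1 3 4 6 5], max=6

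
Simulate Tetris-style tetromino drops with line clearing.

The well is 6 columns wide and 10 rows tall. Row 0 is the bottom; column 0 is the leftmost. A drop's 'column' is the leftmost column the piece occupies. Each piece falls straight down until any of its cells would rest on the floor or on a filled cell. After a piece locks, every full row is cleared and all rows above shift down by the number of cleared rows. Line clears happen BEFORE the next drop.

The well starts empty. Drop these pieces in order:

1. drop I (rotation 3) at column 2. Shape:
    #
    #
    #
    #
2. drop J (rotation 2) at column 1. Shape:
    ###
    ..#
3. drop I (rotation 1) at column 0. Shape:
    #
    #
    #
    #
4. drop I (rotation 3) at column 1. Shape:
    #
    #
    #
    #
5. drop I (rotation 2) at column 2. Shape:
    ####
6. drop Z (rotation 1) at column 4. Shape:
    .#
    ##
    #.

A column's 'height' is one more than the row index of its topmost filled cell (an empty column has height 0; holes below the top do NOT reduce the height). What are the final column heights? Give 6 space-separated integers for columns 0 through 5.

Answer: 4 9 6 6 8 9

Derivation:
Drop 1: I rot3 at col 2 lands with bottom-row=0; cleared 0 line(s) (total 0); column heights now [0 0 4 0 0 0], max=4
Drop 2: J rot2 at col 1 lands with bottom-row=3; cleared 0 line(s) (total 0); column heights now [0 5 5 5 0 0], max=5
Drop 3: I rot1 at col 0 lands with bottom-row=0; cleared 0 line(s) (total 0); column heights now [4 5 5 5 0 0], max=5
Drop 4: I rot3 at col 1 lands with bottom-row=5; cleared 0 line(s) (total 0); column heights now [4 9 5 5 0 0], max=9
Drop 5: I rot2 at col 2 lands with bottom-row=5; cleared 0 line(s) (total 0); column heights now [4 9 6 6 6 6], max=9
Drop 6: Z rot1 at col 4 lands with bottom-row=6; cleared 0 line(s) (total 0); column heights now [4 9 6 6 8 9], max=9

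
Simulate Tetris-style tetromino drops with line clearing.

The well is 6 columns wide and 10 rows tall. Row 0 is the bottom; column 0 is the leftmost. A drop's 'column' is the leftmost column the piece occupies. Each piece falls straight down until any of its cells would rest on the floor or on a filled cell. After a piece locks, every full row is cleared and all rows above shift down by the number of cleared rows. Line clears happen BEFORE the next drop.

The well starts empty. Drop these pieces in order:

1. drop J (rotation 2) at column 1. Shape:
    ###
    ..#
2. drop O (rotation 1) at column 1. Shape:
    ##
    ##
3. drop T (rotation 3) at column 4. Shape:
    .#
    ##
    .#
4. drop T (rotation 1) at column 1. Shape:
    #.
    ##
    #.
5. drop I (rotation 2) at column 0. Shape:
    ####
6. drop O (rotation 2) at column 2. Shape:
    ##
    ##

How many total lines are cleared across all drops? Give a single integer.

Answer: 0

Derivation:
Drop 1: J rot2 at col 1 lands with bottom-row=0; cleared 0 line(s) (total 0); column heights now [0 2 2 2 0 0], max=2
Drop 2: O rot1 at col 1 lands with bottom-row=2; cleared 0 line(s) (total 0); column heights now [0 4 4 2 0 0], max=4
Drop 3: T rot3 at col 4 lands with bottom-row=0; cleared 0 line(s) (total 0); column heights now [0 4 4 2 2 3], max=4
Drop 4: T rot1 at col 1 lands with bottom-row=4; cleared 0 line(s) (total 0); column heights now [0 7 6 2 2 3], max=7
Drop 5: I rot2 at col 0 lands with bottom-row=7; cleared 0 line(s) (total 0); column heights now [8 8 8 8 2 3], max=8
Drop 6: O rot2 at col 2 lands with bottom-row=8; cleared 0 line(s) (total 0); column heights now [8 8 10 10 2 3], max=10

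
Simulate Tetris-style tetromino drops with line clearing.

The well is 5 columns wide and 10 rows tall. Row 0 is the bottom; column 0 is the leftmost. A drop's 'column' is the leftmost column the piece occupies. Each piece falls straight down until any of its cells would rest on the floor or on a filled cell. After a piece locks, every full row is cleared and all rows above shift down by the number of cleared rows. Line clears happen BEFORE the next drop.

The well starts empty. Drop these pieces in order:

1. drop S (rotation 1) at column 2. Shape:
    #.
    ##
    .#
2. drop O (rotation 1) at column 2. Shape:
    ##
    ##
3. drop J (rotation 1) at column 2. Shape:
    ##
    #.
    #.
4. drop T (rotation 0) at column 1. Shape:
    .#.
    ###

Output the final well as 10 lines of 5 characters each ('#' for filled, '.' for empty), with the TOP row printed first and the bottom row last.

Answer: ..#..
.###.
..##.
..#..
..#..
..##.
..##.
..#..
..##.
...#.

Derivation:
Drop 1: S rot1 at col 2 lands with bottom-row=0; cleared 0 line(s) (total 0); column heights now [0 0 3 2 0], max=3
Drop 2: O rot1 at col 2 lands with bottom-row=3; cleared 0 line(s) (total 0); column heights now [0 0 5 5 0], max=5
Drop 3: J rot1 at col 2 lands with bottom-row=5; cleared 0 line(s) (total 0); column heights now [0 0 8 8 0], max=8
Drop 4: T rot0 at col 1 lands with bottom-row=8; cleared 0 line(s) (total 0); column heights now [0 9 10 9 0], max=10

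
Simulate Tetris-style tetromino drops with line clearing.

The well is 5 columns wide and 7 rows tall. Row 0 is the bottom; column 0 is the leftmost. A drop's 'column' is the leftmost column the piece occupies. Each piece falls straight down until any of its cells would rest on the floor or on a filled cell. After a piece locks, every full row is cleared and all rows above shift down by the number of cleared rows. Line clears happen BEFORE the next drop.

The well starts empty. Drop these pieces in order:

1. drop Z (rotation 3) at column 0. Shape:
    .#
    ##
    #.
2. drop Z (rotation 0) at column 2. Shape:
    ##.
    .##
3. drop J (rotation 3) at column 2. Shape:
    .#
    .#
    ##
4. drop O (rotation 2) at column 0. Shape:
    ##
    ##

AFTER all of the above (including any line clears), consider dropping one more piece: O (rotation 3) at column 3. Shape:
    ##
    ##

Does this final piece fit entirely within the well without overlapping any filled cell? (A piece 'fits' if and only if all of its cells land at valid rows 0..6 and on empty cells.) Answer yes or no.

Answer: yes

Derivation:
Drop 1: Z rot3 at col 0 lands with bottom-row=0; cleared 0 line(s) (total 0); column heights now [2 3 0 0 0], max=3
Drop 2: Z rot0 at col 2 lands with bottom-row=0; cleared 0 line(s) (total 0); column heights now [2 3 2 2 1], max=3
Drop 3: J rot3 at col 2 lands with bottom-row=2; cleared 0 line(s) (total 0); column heights now [2 3 3 5 1], max=5
Drop 4: O rot2 at col 0 lands with bottom-row=3; cleared 0 line(s) (total 0); column heights now [5 5 3 5 1], max=5
Test piece O rot3 at col 3 (width 2): heights before test = [5 5 3 5 1]; fits = True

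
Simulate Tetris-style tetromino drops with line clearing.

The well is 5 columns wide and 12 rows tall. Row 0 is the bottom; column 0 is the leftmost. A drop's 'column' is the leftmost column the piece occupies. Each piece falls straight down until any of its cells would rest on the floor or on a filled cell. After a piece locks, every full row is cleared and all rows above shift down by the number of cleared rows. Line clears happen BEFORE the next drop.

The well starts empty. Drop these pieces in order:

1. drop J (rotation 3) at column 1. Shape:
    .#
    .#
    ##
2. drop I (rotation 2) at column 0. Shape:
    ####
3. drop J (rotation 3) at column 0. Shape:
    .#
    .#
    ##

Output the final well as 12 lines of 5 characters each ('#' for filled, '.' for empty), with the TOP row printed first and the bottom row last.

Answer: .....
.....
.....
.....
.....
.#...
.#...
##...
####.
..#..
..#..
.##..

Derivation:
Drop 1: J rot3 at col 1 lands with bottom-row=0; cleared 0 line(s) (total 0); column heights now [0 1 3 0 0], max=3
Drop 2: I rot2 at col 0 lands with bottom-row=3; cleared 0 line(s) (total 0); column heights now [4 4 4 4 0], max=4
Drop 3: J rot3 at col 0 lands with bottom-row=4; cleared 0 line(s) (total 0); column heights now [5 7 4 4 0], max=7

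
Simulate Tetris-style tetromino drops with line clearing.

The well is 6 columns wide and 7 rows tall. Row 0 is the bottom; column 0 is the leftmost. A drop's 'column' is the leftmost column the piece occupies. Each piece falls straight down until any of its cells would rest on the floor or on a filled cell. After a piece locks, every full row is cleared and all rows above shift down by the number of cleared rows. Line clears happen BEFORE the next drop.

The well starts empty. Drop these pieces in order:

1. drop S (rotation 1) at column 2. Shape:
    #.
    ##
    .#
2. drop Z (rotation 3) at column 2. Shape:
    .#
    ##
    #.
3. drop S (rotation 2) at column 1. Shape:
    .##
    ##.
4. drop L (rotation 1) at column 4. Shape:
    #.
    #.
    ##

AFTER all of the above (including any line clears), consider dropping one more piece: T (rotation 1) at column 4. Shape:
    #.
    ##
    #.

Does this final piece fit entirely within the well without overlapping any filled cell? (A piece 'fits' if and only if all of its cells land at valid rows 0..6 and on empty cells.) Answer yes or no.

Answer: yes

Derivation:
Drop 1: S rot1 at col 2 lands with bottom-row=0; cleared 0 line(s) (total 0); column heights now [0 0 3 2 0 0], max=3
Drop 2: Z rot3 at col 2 lands with bottom-row=3; cleared 0 line(s) (total 0); column heights now [0 0 5 6 0 0], max=6
Drop 3: S rot2 at col 1 lands with bottom-row=5; cleared 0 line(s) (total 0); column heights now [0 6 7 7 0 0], max=7
Drop 4: L rot1 at col 4 lands with bottom-row=0; cleared 0 line(s) (total 0); column heights now [0 6 7 7 3 1], max=7
Test piece T rot1 at col 4 (width 2): heights before test = [0 6 7 7 3 1]; fits = True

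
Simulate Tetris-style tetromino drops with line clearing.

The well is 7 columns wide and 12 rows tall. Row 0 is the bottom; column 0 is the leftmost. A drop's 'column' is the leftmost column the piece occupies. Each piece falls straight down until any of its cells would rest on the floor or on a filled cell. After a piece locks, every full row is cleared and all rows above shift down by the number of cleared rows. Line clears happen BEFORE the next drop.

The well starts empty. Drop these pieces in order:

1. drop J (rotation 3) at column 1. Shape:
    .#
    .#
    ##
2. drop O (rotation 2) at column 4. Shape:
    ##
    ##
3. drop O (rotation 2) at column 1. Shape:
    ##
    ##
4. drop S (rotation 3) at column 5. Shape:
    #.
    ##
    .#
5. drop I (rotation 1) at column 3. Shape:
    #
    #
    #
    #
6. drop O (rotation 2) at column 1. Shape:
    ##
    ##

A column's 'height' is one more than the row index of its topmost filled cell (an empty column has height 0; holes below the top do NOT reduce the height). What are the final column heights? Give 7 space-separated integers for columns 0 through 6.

Answer: 0 7 7 4 2 4 3

Derivation:
Drop 1: J rot3 at col 1 lands with bottom-row=0; cleared 0 line(s) (total 0); column heights now [0 1 3 0 0 0 0], max=3
Drop 2: O rot2 at col 4 lands with bottom-row=0; cleared 0 line(s) (total 0); column heights now [0 1 3 0 2 2 0], max=3
Drop 3: O rot2 at col 1 lands with bottom-row=3; cleared 0 line(s) (total 0); column heights now [0 5 5 0 2 2 0], max=5
Drop 4: S rot3 at col 5 lands with bottom-row=1; cleared 0 line(s) (total 0); column heights now [0 5 5 0 2 4 3], max=5
Drop 5: I rot1 at col 3 lands with bottom-row=0; cleared 0 line(s) (total 0); column heights now [0 5 5 4 2 4 3], max=5
Drop 6: O rot2 at col 1 lands with bottom-row=5; cleared 0 line(s) (total 0); column heights now [0 7 7 4 2 4 3], max=7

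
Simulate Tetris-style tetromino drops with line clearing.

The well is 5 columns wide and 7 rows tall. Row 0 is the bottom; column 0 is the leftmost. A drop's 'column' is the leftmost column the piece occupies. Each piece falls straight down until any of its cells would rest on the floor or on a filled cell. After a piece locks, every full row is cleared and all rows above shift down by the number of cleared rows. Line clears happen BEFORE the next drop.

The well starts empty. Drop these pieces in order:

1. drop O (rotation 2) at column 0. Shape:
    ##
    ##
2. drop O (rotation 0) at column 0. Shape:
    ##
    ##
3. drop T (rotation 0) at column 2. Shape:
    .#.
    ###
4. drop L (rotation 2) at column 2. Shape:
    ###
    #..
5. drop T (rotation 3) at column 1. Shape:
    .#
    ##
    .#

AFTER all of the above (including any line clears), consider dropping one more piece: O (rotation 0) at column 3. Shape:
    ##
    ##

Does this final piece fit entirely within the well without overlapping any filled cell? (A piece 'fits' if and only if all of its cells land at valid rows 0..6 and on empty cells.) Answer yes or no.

Drop 1: O rot2 at col 0 lands with bottom-row=0; cleared 0 line(s) (total 0); column heights now [2 2 0 0 0], max=2
Drop 2: O rot0 at col 0 lands with bottom-row=2; cleared 0 line(s) (total 0); column heights now [4 4 0 0 0], max=4
Drop 3: T rot0 at col 2 lands with bottom-row=0; cleared 1 line(s) (total 1); column heights now [3 3 0 1 0], max=3
Drop 4: L rot2 at col 2 lands with bottom-row=0; cleared 1 line(s) (total 2); column heights now [2 2 1 1 0], max=2
Drop 5: T rot3 at col 1 lands with bottom-row=1; cleared 0 line(s) (total 2); column heights now [2 3 4 1 0], max=4
Test piece O rot0 at col 3 (width 2): heights before test = [2 3 4 1 0]; fits = True

Answer: yes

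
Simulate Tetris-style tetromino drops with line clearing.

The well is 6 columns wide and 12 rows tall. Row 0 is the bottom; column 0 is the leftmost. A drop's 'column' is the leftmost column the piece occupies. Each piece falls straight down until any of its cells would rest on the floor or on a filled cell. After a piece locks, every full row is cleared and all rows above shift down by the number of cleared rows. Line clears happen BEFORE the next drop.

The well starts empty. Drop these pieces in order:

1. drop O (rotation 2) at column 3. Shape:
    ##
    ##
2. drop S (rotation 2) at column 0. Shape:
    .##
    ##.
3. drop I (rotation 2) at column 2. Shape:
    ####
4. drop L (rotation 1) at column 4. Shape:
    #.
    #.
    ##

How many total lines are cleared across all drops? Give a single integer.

Drop 1: O rot2 at col 3 lands with bottom-row=0; cleared 0 line(s) (total 0); column heights now [0 0 0 2 2 0], max=2
Drop 2: S rot2 at col 0 lands with bottom-row=0; cleared 0 line(s) (total 0); column heights now [1 2 2 2 2 0], max=2
Drop 3: I rot2 at col 2 lands with bottom-row=2; cleared 0 line(s) (total 0); column heights now [1 2 3 3 3 3], max=3
Drop 4: L rot1 at col 4 lands with bottom-row=3; cleared 0 line(s) (total 0); column heights now [1 2 3 3 6 4], max=6

Answer: 0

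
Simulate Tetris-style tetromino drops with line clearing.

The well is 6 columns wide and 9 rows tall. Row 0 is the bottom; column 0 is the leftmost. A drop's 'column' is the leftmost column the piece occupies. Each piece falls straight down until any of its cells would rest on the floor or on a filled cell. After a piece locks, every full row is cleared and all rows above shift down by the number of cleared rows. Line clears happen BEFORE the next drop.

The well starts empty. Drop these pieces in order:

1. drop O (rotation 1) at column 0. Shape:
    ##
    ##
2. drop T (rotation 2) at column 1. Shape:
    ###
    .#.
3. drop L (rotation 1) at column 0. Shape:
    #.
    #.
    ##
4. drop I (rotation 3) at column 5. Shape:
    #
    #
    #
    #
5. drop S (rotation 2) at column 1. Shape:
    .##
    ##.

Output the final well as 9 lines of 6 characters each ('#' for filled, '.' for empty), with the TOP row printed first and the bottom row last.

Drop 1: O rot1 at col 0 lands with bottom-row=0; cleared 0 line(s) (total 0); column heights now [2 2 0 0 0 0], max=2
Drop 2: T rot2 at col 1 lands with bottom-row=1; cleared 0 line(s) (total 0); column heights now [2 3 3 3 0 0], max=3
Drop 3: L rot1 at col 0 lands with bottom-row=3; cleared 0 line(s) (total 0); column heights now [6 4 3 3 0 0], max=6
Drop 4: I rot3 at col 5 lands with bottom-row=0; cleared 0 line(s) (total 0); column heights now [6 4 3 3 0 4], max=6
Drop 5: S rot2 at col 1 lands with bottom-row=4; cleared 0 line(s) (total 0); column heights now [6 5 6 6 0 4], max=6

Answer: ......
......
......
#.##..
###...
##...#
.###.#
###..#
##...#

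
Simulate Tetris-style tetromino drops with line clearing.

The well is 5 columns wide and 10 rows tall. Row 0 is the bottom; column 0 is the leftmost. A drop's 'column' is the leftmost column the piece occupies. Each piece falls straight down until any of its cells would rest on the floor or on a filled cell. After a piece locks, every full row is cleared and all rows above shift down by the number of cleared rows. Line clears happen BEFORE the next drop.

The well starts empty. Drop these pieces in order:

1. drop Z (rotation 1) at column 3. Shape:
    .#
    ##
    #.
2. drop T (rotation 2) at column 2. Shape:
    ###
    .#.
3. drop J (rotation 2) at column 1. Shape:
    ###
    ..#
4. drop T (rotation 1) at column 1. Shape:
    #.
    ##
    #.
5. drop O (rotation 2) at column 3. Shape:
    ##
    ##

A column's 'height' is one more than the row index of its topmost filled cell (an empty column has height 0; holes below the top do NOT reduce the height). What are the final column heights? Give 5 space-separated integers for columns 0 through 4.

Answer: 0 9 8 8 8

Derivation:
Drop 1: Z rot1 at col 3 lands with bottom-row=0; cleared 0 line(s) (total 0); column heights now [0 0 0 2 3], max=3
Drop 2: T rot2 at col 2 lands with bottom-row=2; cleared 0 line(s) (total 0); column heights now [0 0 4 4 4], max=4
Drop 3: J rot2 at col 1 lands with bottom-row=4; cleared 0 line(s) (total 0); column heights now [0 6 6 6 4], max=6
Drop 4: T rot1 at col 1 lands with bottom-row=6; cleared 0 line(s) (total 0); column heights now [0 9 8 6 4], max=9
Drop 5: O rot2 at col 3 lands with bottom-row=6; cleared 0 line(s) (total 0); column heights now [0 9 8 8 8], max=9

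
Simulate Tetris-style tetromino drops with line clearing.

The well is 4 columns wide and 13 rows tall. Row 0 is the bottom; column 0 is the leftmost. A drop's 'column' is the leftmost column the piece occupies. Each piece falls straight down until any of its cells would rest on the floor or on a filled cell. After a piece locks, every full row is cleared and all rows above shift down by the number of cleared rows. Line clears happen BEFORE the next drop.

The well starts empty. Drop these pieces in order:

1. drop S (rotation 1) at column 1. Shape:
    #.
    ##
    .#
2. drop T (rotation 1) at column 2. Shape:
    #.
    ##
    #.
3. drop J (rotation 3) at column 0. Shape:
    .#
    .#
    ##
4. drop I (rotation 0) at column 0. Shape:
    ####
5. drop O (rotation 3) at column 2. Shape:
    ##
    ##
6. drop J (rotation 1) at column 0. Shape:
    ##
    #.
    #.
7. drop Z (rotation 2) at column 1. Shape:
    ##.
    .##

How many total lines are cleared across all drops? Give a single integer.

Drop 1: S rot1 at col 1 lands with bottom-row=0; cleared 0 line(s) (total 0); column heights now [0 3 2 0], max=3
Drop 2: T rot1 at col 2 lands with bottom-row=2; cleared 0 line(s) (total 0); column heights now [0 3 5 4], max=5
Drop 3: J rot3 at col 0 lands with bottom-row=3; cleared 1 line(s) (total 1); column heights now [0 5 4 0], max=5
Drop 4: I rot0 at col 0 lands with bottom-row=5; cleared 1 line(s) (total 2); column heights now [0 5 4 0], max=5
Drop 5: O rot3 at col 2 lands with bottom-row=4; cleared 0 line(s) (total 2); column heights now [0 5 6 6], max=6
Drop 6: J rot1 at col 0 lands with bottom-row=3; cleared 2 line(s) (total 4); column heights now [4 4 4 0], max=4
Drop 7: Z rot2 at col 1 lands with bottom-row=4; cleared 0 line(s) (total 4); column heights now [4 6 6 5], max=6

Answer: 4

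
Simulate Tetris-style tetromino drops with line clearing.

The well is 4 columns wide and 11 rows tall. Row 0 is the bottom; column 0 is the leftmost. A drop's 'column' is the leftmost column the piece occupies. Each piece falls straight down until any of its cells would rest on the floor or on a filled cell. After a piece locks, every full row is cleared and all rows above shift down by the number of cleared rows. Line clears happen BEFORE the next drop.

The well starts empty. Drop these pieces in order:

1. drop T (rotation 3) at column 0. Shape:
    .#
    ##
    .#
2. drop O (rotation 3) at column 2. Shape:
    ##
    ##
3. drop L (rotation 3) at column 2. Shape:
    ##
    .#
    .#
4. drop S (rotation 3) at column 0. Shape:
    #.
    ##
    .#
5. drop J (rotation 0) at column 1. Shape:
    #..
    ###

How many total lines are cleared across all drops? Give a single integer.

Answer: 3

Derivation:
Drop 1: T rot3 at col 0 lands with bottom-row=0; cleared 0 line(s) (total 0); column heights now [2 3 0 0], max=3
Drop 2: O rot3 at col 2 lands with bottom-row=0; cleared 1 line(s) (total 1); column heights now [0 2 1 1], max=2
Drop 3: L rot3 at col 2 lands with bottom-row=1; cleared 0 line(s) (total 1); column heights now [0 2 4 4], max=4
Drop 4: S rot3 at col 0 lands with bottom-row=2; cleared 1 line(s) (total 2); column heights now [4 3 1 3], max=4
Drop 5: J rot0 at col 1 lands with bottom-row=3; cleared 1 line(s) (total 3); column heights now [0 4 1 3], max=4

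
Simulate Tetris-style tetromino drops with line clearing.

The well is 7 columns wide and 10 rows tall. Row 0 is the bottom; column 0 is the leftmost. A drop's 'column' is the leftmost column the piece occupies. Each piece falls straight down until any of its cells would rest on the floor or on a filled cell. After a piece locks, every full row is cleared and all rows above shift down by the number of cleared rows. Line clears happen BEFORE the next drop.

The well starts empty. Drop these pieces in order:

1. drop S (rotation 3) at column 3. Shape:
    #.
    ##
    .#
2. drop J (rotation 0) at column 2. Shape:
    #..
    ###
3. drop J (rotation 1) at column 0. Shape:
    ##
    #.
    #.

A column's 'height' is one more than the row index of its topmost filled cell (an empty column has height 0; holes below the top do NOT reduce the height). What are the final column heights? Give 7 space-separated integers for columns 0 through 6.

Drop 1: S rot3 at col 3 lands with bottom-row=0; cleared 0 line(s) (total 0); column heights now [0 0 0 3 2 0 0], max=3
Drop 2: J rot0 at col 2 lands with bottom-row=3; cleared 0 line(s) (total 0); column heights now [0 0 5 4 4 0 0], max=5
Drop 3: J rot1 at col 0 lands with bottom-row=0; cleared 0 line(s) (total 0); column heights now [3 3 5 4 4 0 0], max=5

Answer: 3 3 5 4 4 0 0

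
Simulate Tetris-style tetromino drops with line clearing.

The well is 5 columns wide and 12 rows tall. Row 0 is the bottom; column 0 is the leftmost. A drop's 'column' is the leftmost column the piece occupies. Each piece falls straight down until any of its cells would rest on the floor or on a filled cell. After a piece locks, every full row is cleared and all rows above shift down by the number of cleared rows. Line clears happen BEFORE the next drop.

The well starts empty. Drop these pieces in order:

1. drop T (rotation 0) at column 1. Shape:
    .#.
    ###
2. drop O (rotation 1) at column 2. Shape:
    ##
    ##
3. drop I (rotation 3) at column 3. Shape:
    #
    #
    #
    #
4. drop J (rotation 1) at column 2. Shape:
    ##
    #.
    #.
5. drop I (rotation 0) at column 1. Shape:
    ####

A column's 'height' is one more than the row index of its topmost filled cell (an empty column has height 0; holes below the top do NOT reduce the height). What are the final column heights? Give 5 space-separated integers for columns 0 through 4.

Answer: 0 10 10 10 10

Derivation:
Drop 1: T rot0 at col 1 lands with bottom-row=0; cleared 0 line(s) (total 0); column heights now [0 1 2 1 0], max=2
Drop 2: O rot1 at col 2 lands with bottom-row=2; cleared 0 line(s) (total 0); column heights now [0 1 4 4 0], max=4
Drop 3: I rot3 at col 3 lands with bottom-row=4; cleared 0 line(s) (total 0); column heights now [0 1 4 8 0], max=8
Drop 4: J rot1 at col 2 lands with bottom-row=6; cleared 0 line(s) (total 0); column heights now [0 1 9 9 0], max=9
Drop 5: I rot0 at col 1 lands with bottom-row=9; cleared 0 line(s) (total 0); column heights now [0 10 10 10 10], max=10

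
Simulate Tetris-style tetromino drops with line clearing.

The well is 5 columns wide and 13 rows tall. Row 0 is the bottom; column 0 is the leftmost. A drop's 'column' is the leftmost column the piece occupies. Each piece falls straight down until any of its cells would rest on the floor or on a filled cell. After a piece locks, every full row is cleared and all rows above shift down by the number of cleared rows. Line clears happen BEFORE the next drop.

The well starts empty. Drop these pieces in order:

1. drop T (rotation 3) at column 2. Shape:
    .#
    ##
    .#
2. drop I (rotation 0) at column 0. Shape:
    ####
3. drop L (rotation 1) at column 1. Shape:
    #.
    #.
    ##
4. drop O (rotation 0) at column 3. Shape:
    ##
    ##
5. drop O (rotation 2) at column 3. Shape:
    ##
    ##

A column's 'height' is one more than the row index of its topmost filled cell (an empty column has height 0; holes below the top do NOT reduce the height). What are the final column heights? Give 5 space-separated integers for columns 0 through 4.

Answer: 4 7 5 8 8

Derivation:
Drop 1: T rot3 at col 2 lands with bottom-row=0; cleared 0 line(s) (total 0); column heights now [0 0 2 3 0], max=3
Drop 2: I rot0 at col 0 lands with bottom-row=3; cleared 0 line(s) (total 0); column heights now [4 4 4 4 0], max=4
Drop 3: L rot1 at col 1 lands with bottom-row=4; cleared 0 line(s) (total 0); column heights now [4 7 5 4 0], max=7
Drop 4: O rot0 at col 3 lands with bottom-row=4; cleared 0 line(s) (total 0); column heights now [4 7 5 6 6], max=7
Drop 5: O rot2 at col 3 lands with bottom-row=6; cleared 0 line(s) (total 0); column heights now [4 7 5 8 8], max=8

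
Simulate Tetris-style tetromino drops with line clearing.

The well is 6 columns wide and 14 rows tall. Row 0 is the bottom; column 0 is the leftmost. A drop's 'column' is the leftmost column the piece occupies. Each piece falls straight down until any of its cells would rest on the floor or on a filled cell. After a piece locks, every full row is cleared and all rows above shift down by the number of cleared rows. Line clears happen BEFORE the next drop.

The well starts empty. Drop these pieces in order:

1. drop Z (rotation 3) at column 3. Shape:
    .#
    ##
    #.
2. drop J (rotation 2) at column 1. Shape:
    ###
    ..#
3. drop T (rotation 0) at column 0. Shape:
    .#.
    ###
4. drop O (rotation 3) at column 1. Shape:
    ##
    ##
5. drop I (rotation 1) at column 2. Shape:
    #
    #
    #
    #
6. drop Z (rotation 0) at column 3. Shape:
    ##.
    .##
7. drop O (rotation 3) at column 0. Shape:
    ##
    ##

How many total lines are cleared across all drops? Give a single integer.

Answer: 0

Derivation:
Drop 1: Z rot3 at col 3 lands with bottom-row=0; cleared 0 line(s) (total 0); column heights now [0 0 0 2 3 0], max=3
Drop 2: J rot2 at col 1 lands with bottom-row=2; cleared 0 line(s) (total 0); column heights now [0 4 4 4 3 0], max=4
Drop 3: T rot0 at col 0 lands with bottom-row=4; cleared 0 line(s) (total 0); column heights now [5 6 5 4 3 0], max=6
Drop 4: O rot3 at col 1 lands with bottom-row=6; cleared 0 line(s) (total 0); column heights now [5 8 8 4 3 0], max=8
Drop 5: I rot1 at col 2 lands with bottom-row=8; cleared 0 line(s) (total 0); column heights now [5 8 12 4 3 0], max=12
Drop 6: Z rot0 at col 3 lands with bottom-row=3; cleared 0 line(s) (total 0); column heights now [5 8 12 5 5 4], max=12
Drop 7: O rot3 at col 0 lands with bottom-row=8; cleared 0 line(s) (total 0); column heights now [10 10 12 5 5 4], max=12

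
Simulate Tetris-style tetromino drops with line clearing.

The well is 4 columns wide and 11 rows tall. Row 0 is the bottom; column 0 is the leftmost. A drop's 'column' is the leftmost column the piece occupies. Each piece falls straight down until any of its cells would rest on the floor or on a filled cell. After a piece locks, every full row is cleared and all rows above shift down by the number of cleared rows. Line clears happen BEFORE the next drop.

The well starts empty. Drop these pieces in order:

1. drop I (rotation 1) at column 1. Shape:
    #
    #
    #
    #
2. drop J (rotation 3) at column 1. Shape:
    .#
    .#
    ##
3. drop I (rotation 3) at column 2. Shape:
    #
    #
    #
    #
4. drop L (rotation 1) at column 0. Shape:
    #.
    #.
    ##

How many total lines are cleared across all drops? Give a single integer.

Drop 1: I rot1 at col 1 lands with bottom-row=0; cleared 0 line(s) (total 0); column heights now [0 4 0 0], max=4
Drop 2: J rot3 at col 1 lands with bottom-row=4; cleared 0 line(s) (total 0); column heights now [0 5 7 0], max=7
Drop 3: I rot3 at col 2 lands with bottom-row=7; cleared 0 line(s) (total 0); column heights now [0 5 11 0], max=11
Drop 4: L rot1 at col 0 lands with bottom-row=5; cleared 0 line(s) (total 0); column heights now [8 6 11 0], max=11

Answer: 0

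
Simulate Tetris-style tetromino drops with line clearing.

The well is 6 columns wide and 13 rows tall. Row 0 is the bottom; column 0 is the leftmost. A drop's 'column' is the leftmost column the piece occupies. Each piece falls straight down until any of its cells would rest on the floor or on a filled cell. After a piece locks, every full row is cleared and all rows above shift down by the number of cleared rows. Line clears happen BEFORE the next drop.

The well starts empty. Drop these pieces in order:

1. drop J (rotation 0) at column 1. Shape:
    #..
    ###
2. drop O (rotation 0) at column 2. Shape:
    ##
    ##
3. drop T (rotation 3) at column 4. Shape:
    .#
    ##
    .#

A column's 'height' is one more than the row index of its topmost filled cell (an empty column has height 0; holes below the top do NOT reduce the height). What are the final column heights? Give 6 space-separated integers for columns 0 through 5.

Answer: 0 2 3 3 2 3

Derivation:
Drop 1: J rot0 at col 1 lands with bottom-row=0; cleared 0 line(s) (total 0); column heights now [0 2 1 1 0 0], max=2
Drop 2: O rot0 at col 2 lands with bottom-row=1; cleared 0 line(s) (total 0); column heights now [0 2 3 3 0 0], max=3
Drop 3: T rot3 at col 4 lands with bottom-row=0; cleared 0 line(s) (total 0); column heights now [0 2 3 3 2 3], max=3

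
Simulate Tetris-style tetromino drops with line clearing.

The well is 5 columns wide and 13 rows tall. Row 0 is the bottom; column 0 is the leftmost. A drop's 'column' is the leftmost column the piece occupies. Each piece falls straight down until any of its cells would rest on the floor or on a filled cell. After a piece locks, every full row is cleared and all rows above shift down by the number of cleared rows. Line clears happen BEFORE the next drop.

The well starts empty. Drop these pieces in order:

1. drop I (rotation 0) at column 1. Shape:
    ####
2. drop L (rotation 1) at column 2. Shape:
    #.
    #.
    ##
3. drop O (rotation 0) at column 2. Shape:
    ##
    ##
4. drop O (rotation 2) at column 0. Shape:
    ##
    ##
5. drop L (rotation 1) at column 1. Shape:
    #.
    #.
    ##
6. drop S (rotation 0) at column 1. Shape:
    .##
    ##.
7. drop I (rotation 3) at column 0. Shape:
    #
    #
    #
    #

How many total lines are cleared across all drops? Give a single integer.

Drop 1: I rot0 at col 1 lands with bottom-row=0; cleared 0 line(s) (total 0); column heights now [0 1 1 1 1], max=1
Drop 2: L rot1 at col 2 lands with bottom-row=1; cleared 0 line(s) (total 0); column heights now [0 1 4 2 1], max=4
Drop 3: O rot0 at col 2 lands with bottom-row=4; cleared 0 line(s) (total 0); column heights now [0 1 6 6 1], max=6
Drop 4: O rot2 at col 0 lands with bottom-row=1; cleared 0 line(s) (total 0); column heights now [3 3 6 6 1], max=6
Drop 5: L rot1 at col 1 lands with bottom-row=6; cleared 0 line(s) (total 0); column heights now [3 9 7 6 1], max=9
Drop 6: S rot0 at col 1 lands with bottom-row=9; cleared 0 line(s) (total 0); column heights now [3 10 11 11 1], max=11
Drop 7: I rot3 at col 0 lands with bottom-row=3; cleared 0 line(s) (total 0); column heights now [7 10 11 11 1], max=11

Answer: 0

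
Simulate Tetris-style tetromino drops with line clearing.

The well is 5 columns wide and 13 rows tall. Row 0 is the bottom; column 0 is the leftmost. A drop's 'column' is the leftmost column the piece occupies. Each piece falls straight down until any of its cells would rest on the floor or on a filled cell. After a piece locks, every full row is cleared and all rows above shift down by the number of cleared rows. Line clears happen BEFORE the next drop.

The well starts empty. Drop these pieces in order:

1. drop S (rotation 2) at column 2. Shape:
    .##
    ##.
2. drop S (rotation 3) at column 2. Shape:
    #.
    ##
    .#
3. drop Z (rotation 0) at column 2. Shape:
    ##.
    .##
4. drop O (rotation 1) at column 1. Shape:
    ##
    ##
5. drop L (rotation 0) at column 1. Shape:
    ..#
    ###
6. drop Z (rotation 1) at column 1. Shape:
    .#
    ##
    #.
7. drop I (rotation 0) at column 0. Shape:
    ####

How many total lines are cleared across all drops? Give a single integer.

Drop 1: S rot2 at col 2 lands with bottom-row=0; cleared 0 line(s) (total 0); column heights now [0 0 1 2 2], max=2
Drop 2: S rot3 at col 2 lands with bottom-row=2; cleared 0 line(s) (total 0); column heights now [0 0 5 4 2], max=5
Drop 3: Z rot0 at col 2 lands with bottom-row=4; cleared 0 line(s) (total 0); column heights now [0 0 6 6 5], max=6
Drop 4: O rot1 at col 1 lands with bottom-row=6; cleared 0 line(s) (total 0); column heights now [0 8 8 6 5], max=8
Drop 5: L rot0 at col 1 lands with bottom-row=8; cleared 0 line(s) (total 0); column heights now [0 9 9 10 5], max=10
Drop 6: Z rot1 at col 1 lands with bottom-row=9; cleared 0 line(s) (total 0); column heights now [0 11 12 10 5], max=12
Drop 7: I rot0 at col 0 lands with bottom-row=12; cleared 0 line(s) (total 0); column heights now [13 13 13 13 5], max=13

Answer: 0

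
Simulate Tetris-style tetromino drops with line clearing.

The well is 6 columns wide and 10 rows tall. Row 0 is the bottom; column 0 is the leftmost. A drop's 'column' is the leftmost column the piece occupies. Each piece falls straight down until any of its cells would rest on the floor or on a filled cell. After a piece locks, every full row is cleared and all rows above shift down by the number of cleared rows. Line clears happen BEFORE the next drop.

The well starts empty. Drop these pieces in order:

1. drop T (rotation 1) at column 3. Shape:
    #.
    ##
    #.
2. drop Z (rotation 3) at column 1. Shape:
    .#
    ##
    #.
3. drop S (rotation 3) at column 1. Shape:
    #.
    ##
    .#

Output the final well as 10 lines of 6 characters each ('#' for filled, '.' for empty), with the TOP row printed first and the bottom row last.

Drop 1: T rot1 at col 3 lands with bottom-row=0; cleared 0 line(s) (total 0); column heights now [0 0 0 3 2 0], max=3
Drop 2: Z rot3 at col 1 lands with bottom-row=0; cleared 0 line(s) (total 0); column heights now [0 2 3 3 2 0], max=3
Drop 3: S rot3 at col 1 lands with bottom-row=3; cleared 0 line(s) (total 0); column heights now [0 6 5 3 2 0], max=6

Answer: ......
......
......
......
.#....
.##...
..#...
..##..
.####.
.#.#..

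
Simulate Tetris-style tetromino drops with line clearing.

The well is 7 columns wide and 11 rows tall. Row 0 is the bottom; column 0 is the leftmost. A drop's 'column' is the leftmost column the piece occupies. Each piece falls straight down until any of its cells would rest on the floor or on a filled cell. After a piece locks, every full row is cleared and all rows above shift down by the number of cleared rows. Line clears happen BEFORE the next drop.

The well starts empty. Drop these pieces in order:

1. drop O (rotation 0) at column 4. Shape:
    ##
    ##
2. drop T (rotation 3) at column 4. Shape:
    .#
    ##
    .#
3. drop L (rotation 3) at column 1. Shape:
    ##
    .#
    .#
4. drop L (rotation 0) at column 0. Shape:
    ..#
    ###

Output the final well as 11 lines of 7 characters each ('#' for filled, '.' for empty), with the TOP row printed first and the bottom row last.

Answer: .......
.......
.......
.......
.......
.......
..#..#.
###.##.
.##..#.
..#.##.
..#.##.

Derivation:
Drop 1: O rot0 at col 4 lands with bottom-row=0; cleared 0 line(s) (total 0); column heights now [0 0 0 0 2 2 0], max=2
Drop 2: T rot3 at col 4 lands with bottom-row=2; cleared 0 line(s) (total 0); column heights now [0 0 0 0 4 5 0], max=5
Drop 3: L rot3 at col 1 lands with bottom-row=0; cleared 0 line(s) (total 0); column heights now [0 3 3 0 4 5 0], max=5
Drop 4: L rot0 at col 0 lands with bottom-row=3; cleared 0 line(s) (total 0); column heights now [4 4 5 0 4 5 0], max=5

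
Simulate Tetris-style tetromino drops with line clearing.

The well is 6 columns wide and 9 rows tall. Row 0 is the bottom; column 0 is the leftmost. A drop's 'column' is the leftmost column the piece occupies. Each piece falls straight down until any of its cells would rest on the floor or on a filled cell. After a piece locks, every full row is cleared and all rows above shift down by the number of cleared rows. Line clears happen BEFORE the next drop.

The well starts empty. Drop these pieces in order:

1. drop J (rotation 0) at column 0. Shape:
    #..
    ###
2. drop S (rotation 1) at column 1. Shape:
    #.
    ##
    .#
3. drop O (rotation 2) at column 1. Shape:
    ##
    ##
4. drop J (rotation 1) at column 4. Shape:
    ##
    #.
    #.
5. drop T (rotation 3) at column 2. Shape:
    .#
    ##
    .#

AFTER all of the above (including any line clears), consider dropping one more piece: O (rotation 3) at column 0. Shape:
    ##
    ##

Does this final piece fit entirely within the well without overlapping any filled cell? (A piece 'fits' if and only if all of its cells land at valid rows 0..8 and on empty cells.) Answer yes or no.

Drop 1: J rot0 at col 0 lands with bottom-row=0; cleared 0 line(s) (total 0); column heights now [2 1 1 0 0 0], max=2
Drop 2: S rot1 at col 1 lands with bottom-row=1; cleared 0 line(s) (total 0); column heights now [2 4 3 0 0 0], max=4
Drop 3: O rot2 at col 1 lands with bottom-row=4; cleared 0 line(s) (total 0); column heights now [2 6 6 0 0 0], max=6
Drop 4: J rot1 at col 4 lands with bottom-row=0; cleared 0 line(s) (total 0); column heights now [2 6 6 0 3 3], max=6
Drop 5: T rot3 at col 2 lands with bottom-row=5; cleared 0 line(s) (total 0); column heights now [2 6 7 8 3 3], max=8
Test piece O rot3 at col 0 (width 2): heights before test = [2 6 7 8 3 3]; fits = True

Answer: yes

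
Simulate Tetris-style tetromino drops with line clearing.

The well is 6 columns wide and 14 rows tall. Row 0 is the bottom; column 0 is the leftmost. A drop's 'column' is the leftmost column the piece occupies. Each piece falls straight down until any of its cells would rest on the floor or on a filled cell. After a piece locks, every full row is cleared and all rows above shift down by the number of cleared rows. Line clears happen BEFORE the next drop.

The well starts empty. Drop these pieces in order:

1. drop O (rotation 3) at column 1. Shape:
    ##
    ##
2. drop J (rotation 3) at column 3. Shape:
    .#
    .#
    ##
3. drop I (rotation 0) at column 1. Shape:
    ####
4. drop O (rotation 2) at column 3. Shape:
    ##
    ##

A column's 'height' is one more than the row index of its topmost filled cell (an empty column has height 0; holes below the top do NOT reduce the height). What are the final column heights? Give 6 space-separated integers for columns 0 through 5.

Answer: 0 4 4 6 6 0

Derivation:
Drop 1: O rot3 at col 1 lands with bottom-row=0; cleared 0 line(s) (total 0); column heights now [0 2 2 0 0 0], max=2
Drop 2: J rot3 at col 3 lands with bottom-row=0; cleared 0 line(s) (total 0); column heights now [0 2 2 1 3 0], max=3
Drop 3: I rot0 at col 1 lands with bottom-row=3; cleared 0 line(s) (total 0); column heights now [0 4 4 4 4 0], max=4
Drop 4: O rot2 at col 3 lands with bottom-row=4; cleared 0 line(s) (total 0); column heights now [0 4 4 6 6 0], max=6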